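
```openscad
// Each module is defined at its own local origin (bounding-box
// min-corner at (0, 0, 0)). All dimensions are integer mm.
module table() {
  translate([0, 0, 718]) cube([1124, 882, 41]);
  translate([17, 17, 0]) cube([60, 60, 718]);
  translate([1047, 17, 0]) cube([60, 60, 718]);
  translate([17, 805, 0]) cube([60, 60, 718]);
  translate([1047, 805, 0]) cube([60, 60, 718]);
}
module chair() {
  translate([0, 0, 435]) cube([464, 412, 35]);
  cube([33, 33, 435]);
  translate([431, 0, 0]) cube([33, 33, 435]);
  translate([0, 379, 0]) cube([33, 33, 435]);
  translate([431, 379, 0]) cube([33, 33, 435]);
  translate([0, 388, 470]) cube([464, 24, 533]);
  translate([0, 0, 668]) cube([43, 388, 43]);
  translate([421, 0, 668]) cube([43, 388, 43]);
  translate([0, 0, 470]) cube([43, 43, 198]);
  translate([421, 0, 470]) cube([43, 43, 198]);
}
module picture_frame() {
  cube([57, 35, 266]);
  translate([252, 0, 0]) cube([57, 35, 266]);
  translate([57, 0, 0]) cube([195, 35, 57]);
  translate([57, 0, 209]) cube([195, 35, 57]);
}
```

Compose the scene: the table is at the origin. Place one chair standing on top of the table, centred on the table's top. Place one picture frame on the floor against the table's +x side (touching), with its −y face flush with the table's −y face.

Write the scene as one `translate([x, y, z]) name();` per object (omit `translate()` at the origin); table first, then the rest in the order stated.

table();
translate([330, 235, 759]) chair();
translate([1124, 0, 0]) picture_frame();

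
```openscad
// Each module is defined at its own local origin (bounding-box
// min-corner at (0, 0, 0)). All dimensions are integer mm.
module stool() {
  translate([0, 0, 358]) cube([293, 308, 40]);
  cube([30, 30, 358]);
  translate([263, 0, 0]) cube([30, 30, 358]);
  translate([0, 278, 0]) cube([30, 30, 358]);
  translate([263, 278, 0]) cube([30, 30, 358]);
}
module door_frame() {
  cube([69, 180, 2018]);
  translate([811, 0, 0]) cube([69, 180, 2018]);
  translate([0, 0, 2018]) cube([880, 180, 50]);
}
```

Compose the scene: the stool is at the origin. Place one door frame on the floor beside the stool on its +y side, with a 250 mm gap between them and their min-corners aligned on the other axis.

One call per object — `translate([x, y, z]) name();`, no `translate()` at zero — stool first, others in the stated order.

stool();
translate([0, 558, 0]) door_frame();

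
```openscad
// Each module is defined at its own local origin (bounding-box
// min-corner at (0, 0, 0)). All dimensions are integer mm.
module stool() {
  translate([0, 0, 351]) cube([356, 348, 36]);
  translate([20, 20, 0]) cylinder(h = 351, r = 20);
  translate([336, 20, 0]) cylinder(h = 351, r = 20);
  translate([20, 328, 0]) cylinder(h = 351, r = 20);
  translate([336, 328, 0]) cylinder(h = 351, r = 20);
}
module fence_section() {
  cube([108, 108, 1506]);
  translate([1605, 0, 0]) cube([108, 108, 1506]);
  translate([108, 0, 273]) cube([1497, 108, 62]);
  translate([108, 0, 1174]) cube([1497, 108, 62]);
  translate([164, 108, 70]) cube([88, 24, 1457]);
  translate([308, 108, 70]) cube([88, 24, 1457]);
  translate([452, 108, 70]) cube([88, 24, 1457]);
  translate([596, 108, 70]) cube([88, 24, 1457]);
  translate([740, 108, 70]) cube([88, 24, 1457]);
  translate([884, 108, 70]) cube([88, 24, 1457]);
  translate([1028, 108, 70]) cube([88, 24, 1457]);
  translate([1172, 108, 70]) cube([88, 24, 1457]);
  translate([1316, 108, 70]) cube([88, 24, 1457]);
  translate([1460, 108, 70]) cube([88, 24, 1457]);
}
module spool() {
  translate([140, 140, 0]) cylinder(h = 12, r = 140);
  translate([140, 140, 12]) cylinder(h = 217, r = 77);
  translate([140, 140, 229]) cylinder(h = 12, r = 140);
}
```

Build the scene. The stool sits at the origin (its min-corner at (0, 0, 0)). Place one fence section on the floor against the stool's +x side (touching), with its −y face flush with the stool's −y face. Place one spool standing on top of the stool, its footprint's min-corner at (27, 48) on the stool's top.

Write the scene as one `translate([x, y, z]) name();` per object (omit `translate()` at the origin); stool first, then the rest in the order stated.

stool();
translate([356, 0, 0]) fence_section();
translate([27, 48, 387]) spool();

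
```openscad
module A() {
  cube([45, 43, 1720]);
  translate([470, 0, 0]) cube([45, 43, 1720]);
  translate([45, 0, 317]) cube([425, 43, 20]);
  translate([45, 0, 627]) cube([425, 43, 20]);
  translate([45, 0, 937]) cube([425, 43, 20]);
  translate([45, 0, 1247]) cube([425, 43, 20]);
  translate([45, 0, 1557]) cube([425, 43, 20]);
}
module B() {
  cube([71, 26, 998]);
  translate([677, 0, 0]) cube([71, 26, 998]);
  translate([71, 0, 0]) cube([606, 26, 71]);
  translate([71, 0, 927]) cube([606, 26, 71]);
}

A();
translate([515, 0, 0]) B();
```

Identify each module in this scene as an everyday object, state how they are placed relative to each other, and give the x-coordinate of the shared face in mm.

The ladder's +x face and the picture frame's −x face are both at x = 515 mm.

A is a ladder. B is a picture frame. The picture frame is against the ladder's +x side, with their −y faces flush. The x-coordinate of the shared face is 515 mm.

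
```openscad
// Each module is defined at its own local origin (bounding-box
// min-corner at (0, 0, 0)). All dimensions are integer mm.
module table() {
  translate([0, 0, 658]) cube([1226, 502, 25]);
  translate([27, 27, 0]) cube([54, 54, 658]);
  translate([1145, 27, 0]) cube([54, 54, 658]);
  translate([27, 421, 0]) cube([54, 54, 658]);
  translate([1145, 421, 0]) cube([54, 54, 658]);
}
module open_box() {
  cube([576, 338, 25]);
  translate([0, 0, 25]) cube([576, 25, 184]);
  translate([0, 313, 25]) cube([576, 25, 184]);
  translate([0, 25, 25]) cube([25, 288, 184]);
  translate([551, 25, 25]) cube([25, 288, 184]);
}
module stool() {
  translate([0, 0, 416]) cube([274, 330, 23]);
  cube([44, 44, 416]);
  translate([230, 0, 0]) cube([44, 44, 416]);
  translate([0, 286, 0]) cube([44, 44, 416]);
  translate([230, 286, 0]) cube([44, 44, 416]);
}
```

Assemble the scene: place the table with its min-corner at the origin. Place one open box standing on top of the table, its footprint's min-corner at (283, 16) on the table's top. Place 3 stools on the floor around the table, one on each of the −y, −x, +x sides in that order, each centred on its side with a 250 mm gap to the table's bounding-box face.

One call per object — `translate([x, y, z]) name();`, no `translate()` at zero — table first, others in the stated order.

table();
translate([283, 16, 683]) open_box();
translate([476, -580, 0]) stool();
translate([-524, 86, 0]) stool();
translate([1476, 86, 0]) stool();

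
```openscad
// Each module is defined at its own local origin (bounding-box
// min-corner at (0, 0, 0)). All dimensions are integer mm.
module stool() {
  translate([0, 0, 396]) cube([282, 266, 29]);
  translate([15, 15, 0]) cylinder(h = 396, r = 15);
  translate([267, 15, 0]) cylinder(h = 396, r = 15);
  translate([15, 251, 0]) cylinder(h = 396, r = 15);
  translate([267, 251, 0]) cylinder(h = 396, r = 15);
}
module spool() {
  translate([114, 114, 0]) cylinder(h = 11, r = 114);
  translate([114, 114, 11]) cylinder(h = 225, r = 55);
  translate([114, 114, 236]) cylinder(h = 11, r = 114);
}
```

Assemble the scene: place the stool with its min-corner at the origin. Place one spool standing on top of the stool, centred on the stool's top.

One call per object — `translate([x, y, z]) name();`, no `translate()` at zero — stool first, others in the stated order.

stool();
translate([27, 19, 425]) spool();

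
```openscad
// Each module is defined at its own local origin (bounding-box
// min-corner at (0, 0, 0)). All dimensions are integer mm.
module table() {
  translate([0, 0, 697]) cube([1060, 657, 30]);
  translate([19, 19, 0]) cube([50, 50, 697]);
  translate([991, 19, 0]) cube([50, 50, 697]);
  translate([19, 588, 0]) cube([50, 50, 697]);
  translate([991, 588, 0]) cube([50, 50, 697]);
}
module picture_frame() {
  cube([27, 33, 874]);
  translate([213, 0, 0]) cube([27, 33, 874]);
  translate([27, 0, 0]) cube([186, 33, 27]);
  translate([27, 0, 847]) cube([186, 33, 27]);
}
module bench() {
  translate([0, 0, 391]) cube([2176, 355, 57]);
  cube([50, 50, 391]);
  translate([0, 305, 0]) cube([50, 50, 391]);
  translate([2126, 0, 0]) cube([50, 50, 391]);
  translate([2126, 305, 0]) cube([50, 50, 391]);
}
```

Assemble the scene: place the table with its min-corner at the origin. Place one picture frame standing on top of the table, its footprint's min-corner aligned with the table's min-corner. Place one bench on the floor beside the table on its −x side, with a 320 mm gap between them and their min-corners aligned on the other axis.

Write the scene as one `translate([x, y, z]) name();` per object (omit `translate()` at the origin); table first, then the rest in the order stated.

table();
translate([0, 0, 727]) picture_frame();
translate([-2496, 0, 0]) bench();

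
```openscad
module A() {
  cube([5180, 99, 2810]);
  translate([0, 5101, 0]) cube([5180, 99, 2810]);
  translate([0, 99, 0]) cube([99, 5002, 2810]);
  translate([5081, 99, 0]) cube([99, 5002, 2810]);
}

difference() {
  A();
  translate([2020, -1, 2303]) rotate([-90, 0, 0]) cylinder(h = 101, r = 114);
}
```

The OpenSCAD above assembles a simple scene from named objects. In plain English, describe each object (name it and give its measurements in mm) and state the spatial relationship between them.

A is a box-shaped house frame (walls only): outside footprint 5180×5200 mm, wall height 2810 mm, wall thickness 99 mm. The two y-facing walls run the full x-width; the two x-facing walls fit between the inner faces of the y-facing walls.

The house frame has a circular hole of radius 114 mm through its front wall, centred at (x = 2020, z = 2303).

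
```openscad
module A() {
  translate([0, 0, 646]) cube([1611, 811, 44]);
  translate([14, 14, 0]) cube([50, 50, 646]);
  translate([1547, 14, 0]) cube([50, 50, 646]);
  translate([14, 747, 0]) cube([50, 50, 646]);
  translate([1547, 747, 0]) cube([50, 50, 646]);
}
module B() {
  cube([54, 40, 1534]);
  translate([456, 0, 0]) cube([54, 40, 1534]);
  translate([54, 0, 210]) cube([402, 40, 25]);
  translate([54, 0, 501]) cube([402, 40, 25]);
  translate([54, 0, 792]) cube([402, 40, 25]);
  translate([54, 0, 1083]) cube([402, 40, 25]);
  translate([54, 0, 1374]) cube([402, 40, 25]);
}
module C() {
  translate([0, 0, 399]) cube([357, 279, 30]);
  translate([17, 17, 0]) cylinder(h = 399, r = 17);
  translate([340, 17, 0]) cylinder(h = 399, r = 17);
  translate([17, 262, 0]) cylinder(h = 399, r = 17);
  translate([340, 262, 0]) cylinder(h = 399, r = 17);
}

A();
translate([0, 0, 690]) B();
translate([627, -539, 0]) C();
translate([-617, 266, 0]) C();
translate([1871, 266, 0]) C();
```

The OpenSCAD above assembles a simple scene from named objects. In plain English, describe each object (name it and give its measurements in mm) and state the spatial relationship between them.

A is a table with a 1611×811 mm rectangular top, 44 mm thick, top surface at z = 690 mm, supported by four 50×50 mm square legs, each inset 14 mm from the nearest pair of top edges, running from the floor.

B is a wooden ladder with two side rails of 54×40 mm section and 1534 mm height, set 510 mm apart overall. Between them run 5 rectangular rungs (40 mm deep, 25 mm thick), front faces flush with the rails' −y face. The bottom of the first rung is 210 mm above the floor and each subsequent rung is 291 mm higher than the one below.

C is a simple wooden stool: a rectangular seat 357 mm (x) by 279 mm (y), 30 mm thick, top face at z = 429 mm, on four round legs, each 34 mm in diameter. The legs rest on z = 0, each leg's axis is inset half a diameter from the nearest pair of seat edges (so the leg's bounding box is flush with the corner).

The ladder is on top of the table. Three stools sit around the table at the −y, −x, +x sides.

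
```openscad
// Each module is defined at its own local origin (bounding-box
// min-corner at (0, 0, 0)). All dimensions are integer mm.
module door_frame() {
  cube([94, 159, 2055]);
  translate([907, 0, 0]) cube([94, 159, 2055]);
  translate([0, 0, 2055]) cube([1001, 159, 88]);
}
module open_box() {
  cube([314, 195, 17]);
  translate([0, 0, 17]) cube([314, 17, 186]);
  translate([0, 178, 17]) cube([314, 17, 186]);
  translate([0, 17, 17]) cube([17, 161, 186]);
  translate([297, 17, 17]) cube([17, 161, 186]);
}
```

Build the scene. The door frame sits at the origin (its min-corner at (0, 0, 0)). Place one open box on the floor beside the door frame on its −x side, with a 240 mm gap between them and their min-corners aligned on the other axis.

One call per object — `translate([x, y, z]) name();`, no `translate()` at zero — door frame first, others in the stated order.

door_frame();
translate([-554, 0, 0]) open_box();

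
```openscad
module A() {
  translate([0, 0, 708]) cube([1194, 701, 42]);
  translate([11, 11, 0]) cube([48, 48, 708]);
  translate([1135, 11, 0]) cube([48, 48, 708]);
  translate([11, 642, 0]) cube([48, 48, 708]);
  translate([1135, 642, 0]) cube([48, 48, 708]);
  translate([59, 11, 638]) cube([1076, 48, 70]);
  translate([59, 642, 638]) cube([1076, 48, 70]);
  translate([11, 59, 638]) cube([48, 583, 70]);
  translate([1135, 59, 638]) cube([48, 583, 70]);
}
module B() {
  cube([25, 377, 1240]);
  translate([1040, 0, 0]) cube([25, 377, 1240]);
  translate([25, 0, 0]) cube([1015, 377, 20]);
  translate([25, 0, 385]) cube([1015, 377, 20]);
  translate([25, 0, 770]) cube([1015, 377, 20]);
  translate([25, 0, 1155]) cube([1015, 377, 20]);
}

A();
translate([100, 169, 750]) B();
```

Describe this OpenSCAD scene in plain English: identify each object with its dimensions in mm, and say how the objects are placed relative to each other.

A is a rectangular dining table. The top is 1194×701×42 mm with its upper surface at z = 750 mm. It stands on four 48×48 mm square legs, each inset 11 mm from the nearest pair of top edges, running from the floor to the underside of the top. Four apron rails, 48 mm thick and 70 mm tall, run between adjacent legs with their top edges flush with the underside of the top and their outer faces flush with the legs' outer faces.

B is an open bookshelf. Two side panels, each 25 mm thick, 377 mm deep and 1240 mm tall, stand 1065 mm apart (outside-to-outside). Between them sit 4 shelves, each 20 mm thick and 377 mm deep, spanning the full gap between the sides. The bottom shelf rests on the floor (its underside at z = 0) and the clear gap between one shelf's top and the next shelf's underside is 365 mm.

The bookshelf is on top of the table.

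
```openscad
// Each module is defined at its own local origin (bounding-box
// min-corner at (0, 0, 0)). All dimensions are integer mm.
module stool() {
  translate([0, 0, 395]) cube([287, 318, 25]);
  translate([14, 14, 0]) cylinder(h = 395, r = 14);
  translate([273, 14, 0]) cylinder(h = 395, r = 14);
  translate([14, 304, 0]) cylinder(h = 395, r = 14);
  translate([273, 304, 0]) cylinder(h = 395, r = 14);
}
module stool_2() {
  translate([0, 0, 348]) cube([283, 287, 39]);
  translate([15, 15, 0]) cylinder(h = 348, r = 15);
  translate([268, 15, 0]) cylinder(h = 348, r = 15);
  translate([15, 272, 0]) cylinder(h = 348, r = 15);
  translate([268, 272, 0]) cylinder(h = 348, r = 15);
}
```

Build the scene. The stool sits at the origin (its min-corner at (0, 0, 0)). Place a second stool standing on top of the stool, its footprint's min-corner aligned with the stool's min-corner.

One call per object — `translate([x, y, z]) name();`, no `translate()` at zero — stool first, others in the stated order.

stool();
translate([0, 0, 420]) stool_2();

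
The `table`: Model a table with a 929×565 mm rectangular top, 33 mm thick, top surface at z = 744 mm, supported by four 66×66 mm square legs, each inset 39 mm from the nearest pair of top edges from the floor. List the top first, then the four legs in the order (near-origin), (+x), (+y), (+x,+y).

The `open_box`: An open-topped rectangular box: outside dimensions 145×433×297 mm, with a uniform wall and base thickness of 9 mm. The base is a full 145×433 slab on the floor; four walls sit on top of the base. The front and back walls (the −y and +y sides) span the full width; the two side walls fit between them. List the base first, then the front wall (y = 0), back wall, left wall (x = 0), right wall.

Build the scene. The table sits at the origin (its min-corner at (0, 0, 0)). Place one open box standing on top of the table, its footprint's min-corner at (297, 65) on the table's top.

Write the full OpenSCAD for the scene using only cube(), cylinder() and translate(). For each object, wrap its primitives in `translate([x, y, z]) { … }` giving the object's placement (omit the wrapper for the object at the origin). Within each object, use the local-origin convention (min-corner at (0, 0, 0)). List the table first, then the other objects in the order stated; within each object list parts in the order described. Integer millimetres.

translate([0, 0, 711]) cube([929, 565, 33]);
translate([39, 39, 0]) cube([66, 66, 711]);
translate([824, 39, 0]) cube([66, 66, 711]);
translate([39, 460, 0]) cube([66, 66, 711]);
translate([824, 460, 0]) cube([66, 66, 711]);
translate([297, 65, 744]) {
  cube([145, 433, 9]);
  translate([0, 0, 9]) cube([145, 9, 288]);
  translate([0, 424, 9]) cube([145, 9, 288]);
  translate([0, 9, 9]) cube([9, 415, 288]);
  translate([136, 9, 9]) cube([9, 415, 288]);
}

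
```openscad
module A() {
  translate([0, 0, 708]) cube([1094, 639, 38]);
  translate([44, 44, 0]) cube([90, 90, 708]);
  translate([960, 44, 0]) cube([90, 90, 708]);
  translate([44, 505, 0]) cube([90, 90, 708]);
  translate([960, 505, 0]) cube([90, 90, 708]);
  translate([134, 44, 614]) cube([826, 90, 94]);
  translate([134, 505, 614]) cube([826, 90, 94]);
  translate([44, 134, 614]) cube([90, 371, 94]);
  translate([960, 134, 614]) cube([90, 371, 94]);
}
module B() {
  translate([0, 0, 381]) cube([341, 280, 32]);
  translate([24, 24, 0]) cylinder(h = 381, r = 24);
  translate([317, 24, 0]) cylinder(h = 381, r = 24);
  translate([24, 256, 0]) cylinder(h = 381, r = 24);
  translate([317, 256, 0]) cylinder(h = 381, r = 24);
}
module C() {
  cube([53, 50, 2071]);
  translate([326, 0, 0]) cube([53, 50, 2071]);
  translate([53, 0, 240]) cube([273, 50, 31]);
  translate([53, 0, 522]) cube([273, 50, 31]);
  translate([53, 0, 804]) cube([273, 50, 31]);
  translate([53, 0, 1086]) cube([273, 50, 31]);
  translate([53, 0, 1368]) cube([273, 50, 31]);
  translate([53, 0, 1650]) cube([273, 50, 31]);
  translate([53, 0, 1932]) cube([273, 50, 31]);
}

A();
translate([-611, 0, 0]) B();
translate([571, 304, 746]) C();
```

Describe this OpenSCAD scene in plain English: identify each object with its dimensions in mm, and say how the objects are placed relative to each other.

A is a table: top 1094 mm (x) × 639 mm (y), 38 mm thick, upper face at z = 746 mm, on four 90×90 mm square legs, each inset 44 mm from the nearest pair of top edges, running from z = 0 to the bottom of the top. Four apron rails, 90 mm thick and 94 mm tall, run between adjacent legs with their top edges flush with the underside of the top and their outer faces flush with the legs' outer faces.

B is a four-legged stool. The seat is a 341×280×32 mm slab whose top surface is at z = 413 mm; four round legs, each 48 mm in diameter, run from the floor (z = 0) to the underside of the seat, each leg's axis is inset half a diameter from the nearest pair of seat edges (so the leg's bounding box is flush with the corner).

C is a straight ladder. Two 53×50 mm vertical rails, 2071 mm tall, stand 379 mm apart (outside-to-outside) with their front faces coplanar on the −y side. 7 rungs, each 50 mm deep and 31 mm tall, span between the inner faces of the rails, front faces flush with the rails. The lowest rung's underside is at z = 240 mm and rungs are spaced 282 mm apart (underside to underside).

The stool is on the floor beside the table on its −x side. The ladder is on top of the table.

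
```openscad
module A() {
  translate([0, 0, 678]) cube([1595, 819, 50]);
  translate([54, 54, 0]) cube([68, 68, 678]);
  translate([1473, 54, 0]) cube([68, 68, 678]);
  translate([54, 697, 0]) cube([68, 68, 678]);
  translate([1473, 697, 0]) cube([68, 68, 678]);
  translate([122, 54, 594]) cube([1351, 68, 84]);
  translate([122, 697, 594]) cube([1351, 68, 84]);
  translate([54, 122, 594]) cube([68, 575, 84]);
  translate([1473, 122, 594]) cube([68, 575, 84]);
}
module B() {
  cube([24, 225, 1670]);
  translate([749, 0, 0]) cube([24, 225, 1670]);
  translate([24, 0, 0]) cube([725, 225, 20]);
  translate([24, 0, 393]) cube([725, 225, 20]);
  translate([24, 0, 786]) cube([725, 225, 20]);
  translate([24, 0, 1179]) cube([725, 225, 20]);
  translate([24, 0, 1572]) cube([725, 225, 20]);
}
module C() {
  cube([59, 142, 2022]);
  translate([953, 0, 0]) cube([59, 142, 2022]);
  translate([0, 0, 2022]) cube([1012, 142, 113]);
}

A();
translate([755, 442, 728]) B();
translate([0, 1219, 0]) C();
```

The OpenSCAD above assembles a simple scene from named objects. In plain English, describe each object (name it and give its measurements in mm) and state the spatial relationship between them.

A is a table with a 1595×819 mm rectangular top, 50 mm thick, top surface at z = 728 mm, supported by four 68×68 mm square legs, each inset 54 mm from the nearest pair of top edges, running from the floor. Four apron rails, 68 mm thick and 84 mm tall, run between adjacent legs with their top edges flush with the underside of the top and their outer faces flush with the legs' outer faces.

B is an open bookshelf. Two side panels, each 24 mm thick, 225 mm deep and 1670 mm tall, stand 773 mm apart (outside-to-outside). Between them sit 5 shelves, each 20 mm thick and 225 mm deep, spanning the full gap between the sides. The bottom shelf rests on the floor (its underside at z = 0) and the clear gap between one shelf's top and the next shelf's underside is 373 mm.

C is a door frame. The clear opening is 894 mm wide and 2022 mm high. Two 59 mm wide jambs, 142 mm deep, stand either side of the opening from the floor to the top of the opening. A 113 mm thick head sits across the top of both jambs, spanning the full outside width of the frame.

The bookshelf is on top of the table. The door frame is on the floor beside the table on its +y side.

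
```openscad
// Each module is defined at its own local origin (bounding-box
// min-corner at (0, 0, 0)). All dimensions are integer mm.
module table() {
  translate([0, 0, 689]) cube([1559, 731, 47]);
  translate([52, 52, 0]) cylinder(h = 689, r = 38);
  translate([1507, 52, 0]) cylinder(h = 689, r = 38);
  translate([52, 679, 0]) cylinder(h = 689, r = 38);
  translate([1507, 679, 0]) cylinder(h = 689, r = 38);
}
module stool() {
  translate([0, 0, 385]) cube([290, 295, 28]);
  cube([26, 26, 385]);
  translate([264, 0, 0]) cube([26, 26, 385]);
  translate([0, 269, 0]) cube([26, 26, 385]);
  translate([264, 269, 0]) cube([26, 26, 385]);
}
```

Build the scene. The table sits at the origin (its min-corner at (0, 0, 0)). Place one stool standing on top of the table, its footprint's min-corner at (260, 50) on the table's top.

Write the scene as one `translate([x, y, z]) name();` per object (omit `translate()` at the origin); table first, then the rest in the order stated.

table();
translate([260, 50, 736]) stool();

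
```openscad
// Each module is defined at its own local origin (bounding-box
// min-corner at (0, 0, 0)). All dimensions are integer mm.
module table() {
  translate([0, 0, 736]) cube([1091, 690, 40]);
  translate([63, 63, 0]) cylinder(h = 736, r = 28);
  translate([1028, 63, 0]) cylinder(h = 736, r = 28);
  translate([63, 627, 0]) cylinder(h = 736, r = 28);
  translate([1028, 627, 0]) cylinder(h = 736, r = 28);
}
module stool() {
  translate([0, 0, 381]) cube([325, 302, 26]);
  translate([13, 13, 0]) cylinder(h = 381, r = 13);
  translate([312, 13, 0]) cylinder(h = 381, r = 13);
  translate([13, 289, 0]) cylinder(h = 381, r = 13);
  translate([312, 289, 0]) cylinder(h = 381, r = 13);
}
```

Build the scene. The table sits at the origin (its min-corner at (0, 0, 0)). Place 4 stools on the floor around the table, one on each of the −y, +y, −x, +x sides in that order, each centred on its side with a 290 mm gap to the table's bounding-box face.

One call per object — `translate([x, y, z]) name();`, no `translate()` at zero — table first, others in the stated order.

table();
translate([383, -592, 0]) stool();
translate([383, 980, 0]) stool();
translate([-615, 194, 0]) stool();
translate([1381, 194, 0]) stool();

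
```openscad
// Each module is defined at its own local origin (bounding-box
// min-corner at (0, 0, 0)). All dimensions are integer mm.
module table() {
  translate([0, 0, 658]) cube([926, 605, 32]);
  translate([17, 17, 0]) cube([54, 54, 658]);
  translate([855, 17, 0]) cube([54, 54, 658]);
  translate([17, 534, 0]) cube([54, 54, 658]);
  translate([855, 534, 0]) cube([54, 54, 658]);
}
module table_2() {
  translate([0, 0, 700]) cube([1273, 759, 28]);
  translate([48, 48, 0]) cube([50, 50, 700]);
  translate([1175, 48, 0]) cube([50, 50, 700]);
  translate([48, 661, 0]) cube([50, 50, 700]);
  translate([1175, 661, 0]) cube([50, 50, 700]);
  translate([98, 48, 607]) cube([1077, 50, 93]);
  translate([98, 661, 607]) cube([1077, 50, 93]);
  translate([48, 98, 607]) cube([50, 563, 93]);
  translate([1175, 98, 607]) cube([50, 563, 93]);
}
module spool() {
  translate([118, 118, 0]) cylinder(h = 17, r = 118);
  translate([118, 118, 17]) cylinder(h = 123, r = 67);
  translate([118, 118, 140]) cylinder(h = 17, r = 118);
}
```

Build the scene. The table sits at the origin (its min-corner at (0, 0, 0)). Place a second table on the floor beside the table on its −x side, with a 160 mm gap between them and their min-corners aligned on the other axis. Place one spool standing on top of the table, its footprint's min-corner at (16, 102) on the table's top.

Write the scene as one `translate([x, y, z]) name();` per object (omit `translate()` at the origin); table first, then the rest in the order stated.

table();
translate([-1433, 0, 0]) table_2();
translate([16, 102, 690]) spool();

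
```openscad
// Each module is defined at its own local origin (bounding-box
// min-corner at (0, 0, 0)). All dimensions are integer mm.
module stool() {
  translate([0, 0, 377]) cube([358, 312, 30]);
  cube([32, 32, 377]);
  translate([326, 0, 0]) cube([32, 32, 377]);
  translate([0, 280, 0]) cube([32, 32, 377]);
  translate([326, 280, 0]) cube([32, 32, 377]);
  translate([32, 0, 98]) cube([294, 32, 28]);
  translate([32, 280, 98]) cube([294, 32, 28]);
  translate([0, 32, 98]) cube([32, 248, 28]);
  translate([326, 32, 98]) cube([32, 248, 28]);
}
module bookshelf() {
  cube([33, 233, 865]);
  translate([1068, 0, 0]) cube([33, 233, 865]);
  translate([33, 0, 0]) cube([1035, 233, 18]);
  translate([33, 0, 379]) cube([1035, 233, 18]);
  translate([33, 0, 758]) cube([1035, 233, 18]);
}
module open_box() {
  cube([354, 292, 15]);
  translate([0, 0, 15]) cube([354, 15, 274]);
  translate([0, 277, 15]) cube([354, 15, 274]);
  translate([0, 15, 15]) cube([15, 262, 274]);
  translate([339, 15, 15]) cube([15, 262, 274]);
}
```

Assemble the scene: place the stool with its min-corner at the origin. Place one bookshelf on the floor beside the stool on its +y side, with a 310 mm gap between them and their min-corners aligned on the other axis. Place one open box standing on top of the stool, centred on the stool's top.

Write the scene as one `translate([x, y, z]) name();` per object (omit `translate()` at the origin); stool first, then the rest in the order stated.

stool();
translate([0, 622, 0]) bookshelf();
translate([2, 10, 407]) open_box();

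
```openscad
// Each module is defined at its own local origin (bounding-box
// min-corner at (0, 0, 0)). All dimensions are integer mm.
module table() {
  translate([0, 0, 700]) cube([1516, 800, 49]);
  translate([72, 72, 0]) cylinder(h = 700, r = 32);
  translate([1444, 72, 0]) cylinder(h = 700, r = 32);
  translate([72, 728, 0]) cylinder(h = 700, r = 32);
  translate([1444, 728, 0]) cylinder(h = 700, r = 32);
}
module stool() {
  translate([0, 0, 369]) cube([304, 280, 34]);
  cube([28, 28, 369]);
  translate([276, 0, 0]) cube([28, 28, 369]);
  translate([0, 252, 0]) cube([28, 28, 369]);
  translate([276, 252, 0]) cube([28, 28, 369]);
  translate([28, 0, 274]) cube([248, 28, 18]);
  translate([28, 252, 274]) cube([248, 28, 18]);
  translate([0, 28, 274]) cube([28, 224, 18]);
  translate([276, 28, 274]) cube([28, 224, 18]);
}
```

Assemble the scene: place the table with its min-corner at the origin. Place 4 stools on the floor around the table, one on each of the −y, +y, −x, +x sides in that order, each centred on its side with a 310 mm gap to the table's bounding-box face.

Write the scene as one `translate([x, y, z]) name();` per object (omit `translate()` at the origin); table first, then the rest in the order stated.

table();
translate([606, -590, 0]) stool();
translate([606, 1110, 0]) stool();
translate([-614, 260, 0]) stool();
translate([1826, 260, 0]) stool();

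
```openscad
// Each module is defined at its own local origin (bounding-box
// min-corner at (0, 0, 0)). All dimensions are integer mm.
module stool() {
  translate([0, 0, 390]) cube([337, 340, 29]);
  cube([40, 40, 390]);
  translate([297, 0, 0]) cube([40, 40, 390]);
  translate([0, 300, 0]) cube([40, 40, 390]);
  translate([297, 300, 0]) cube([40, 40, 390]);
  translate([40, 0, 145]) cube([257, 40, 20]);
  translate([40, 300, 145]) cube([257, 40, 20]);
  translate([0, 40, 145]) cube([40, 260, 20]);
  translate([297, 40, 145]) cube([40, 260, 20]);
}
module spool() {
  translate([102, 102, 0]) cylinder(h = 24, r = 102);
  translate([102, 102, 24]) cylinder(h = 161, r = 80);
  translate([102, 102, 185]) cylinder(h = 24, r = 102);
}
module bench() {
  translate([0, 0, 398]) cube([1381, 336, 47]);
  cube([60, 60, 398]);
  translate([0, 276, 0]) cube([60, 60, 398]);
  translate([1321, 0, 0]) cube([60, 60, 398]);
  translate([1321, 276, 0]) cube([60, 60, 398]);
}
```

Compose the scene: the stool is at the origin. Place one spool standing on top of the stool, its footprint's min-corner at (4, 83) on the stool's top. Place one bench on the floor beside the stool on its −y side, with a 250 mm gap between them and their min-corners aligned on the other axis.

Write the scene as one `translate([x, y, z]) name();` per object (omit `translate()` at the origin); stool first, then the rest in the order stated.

stool();
translate([4, 83, 419]) spool();
translate([0, -586, 0]) bench();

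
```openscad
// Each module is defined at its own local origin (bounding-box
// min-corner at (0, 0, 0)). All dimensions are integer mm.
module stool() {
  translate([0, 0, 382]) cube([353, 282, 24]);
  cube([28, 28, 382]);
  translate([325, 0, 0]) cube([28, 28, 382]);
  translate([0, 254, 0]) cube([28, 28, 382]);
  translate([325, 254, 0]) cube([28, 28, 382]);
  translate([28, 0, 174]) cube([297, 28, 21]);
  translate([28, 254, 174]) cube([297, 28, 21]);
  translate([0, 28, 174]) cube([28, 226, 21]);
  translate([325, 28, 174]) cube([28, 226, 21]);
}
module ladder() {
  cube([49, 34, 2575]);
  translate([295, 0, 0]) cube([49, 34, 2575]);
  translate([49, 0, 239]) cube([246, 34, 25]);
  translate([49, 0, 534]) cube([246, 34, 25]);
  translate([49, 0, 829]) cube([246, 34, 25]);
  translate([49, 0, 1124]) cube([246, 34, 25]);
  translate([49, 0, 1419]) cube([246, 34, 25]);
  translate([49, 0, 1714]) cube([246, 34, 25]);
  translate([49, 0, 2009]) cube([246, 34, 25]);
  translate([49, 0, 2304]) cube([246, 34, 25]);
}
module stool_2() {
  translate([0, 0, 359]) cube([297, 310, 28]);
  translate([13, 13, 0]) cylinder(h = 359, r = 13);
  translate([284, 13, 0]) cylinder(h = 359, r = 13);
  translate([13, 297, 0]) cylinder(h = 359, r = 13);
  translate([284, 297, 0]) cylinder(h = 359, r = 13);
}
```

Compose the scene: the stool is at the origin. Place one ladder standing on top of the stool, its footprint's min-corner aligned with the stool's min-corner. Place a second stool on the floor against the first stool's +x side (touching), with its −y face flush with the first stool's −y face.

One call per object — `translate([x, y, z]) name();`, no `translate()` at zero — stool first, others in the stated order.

stool();
translate([0, 0, 406]) ladder();
translate([353, 0, 0]) stool_2();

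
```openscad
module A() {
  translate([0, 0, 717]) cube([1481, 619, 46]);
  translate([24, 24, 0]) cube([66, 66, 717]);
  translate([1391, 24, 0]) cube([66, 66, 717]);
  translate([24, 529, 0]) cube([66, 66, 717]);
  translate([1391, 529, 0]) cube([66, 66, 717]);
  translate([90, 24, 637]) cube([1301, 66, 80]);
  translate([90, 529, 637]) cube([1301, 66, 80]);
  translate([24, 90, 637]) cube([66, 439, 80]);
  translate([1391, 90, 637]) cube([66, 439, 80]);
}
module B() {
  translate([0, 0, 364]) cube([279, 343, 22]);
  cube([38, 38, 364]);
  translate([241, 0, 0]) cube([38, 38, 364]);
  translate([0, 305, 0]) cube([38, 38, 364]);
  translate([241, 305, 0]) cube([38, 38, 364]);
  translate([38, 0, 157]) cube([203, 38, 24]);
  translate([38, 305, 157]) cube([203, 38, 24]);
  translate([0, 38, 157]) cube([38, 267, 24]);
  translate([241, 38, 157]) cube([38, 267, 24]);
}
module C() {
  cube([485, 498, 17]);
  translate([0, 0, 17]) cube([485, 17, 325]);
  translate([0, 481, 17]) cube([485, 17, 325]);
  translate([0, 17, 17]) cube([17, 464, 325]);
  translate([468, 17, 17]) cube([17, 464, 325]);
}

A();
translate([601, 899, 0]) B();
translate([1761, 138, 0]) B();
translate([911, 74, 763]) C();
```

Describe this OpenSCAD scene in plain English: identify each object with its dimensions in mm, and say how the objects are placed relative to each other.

A is a table: top 1481 mm (x) × 619 mm (y), 46 mm thick, upper face at z = 763 mm, on four 66×66 mm square legs, each inset 24 mm from the nearest pair of top edges, running from z = 0 to the bottom of the top. Four apron rails, 66 mm thick and 80 mm tall, run between adjacent legs with their top edges flush with the underside of the top and their outer faces flush with the legs' outer faces.

B is a four-legged stool. The seat is a 279×343×22 mm slab whose top surface is at z = 386 mm; four square legs, each 38×38 mm in cross-section, run from the floor (z = 0) to the underside of the seat, each flush with a corner of the seat. Four stretchers, 38 mm wide and 24 mm tall, connect adjacent legs with their undersides at z = 157 mm, each running between the inner faces of the legs it joins and aligned with the legs' outer faces on the other axis.

C is an open-topped rectangular box: outside dimensions 485×498×342 mm, with a uniform wall and base thickness of 17 mm. The base is a full 485×498 slab on the floor; four walls sit on top of the base. The front and back walls (the −y and +y sides) span the full width; the two side walls fit between them.

Two stools sit around the table at the +y, +x sides. The open box is on top of the table.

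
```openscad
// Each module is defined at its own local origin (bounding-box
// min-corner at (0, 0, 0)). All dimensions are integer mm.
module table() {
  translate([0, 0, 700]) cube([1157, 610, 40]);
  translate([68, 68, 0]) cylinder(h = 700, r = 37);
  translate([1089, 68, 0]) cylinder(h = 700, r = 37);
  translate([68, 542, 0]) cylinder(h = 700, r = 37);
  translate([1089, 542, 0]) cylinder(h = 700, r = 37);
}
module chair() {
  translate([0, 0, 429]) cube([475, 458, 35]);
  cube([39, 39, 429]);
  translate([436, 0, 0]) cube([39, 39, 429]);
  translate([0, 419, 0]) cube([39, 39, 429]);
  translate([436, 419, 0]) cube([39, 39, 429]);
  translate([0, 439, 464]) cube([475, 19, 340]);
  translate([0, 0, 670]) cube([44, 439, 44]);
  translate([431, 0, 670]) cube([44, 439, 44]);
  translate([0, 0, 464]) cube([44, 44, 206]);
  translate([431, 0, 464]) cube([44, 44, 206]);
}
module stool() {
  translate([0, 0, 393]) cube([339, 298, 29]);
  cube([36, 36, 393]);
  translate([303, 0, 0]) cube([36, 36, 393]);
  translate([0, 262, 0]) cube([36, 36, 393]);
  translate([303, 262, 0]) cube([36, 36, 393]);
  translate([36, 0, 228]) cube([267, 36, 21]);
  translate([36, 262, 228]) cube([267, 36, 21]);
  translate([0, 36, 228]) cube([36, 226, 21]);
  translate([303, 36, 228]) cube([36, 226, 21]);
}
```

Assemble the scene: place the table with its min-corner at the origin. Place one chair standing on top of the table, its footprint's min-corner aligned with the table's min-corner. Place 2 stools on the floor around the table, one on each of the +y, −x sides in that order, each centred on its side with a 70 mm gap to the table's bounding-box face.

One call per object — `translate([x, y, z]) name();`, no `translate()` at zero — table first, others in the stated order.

table();
translate([0, 0, 740]) chair();
translate([409, 680, 0]) stool();
translate([-409, 156, 0]) stool();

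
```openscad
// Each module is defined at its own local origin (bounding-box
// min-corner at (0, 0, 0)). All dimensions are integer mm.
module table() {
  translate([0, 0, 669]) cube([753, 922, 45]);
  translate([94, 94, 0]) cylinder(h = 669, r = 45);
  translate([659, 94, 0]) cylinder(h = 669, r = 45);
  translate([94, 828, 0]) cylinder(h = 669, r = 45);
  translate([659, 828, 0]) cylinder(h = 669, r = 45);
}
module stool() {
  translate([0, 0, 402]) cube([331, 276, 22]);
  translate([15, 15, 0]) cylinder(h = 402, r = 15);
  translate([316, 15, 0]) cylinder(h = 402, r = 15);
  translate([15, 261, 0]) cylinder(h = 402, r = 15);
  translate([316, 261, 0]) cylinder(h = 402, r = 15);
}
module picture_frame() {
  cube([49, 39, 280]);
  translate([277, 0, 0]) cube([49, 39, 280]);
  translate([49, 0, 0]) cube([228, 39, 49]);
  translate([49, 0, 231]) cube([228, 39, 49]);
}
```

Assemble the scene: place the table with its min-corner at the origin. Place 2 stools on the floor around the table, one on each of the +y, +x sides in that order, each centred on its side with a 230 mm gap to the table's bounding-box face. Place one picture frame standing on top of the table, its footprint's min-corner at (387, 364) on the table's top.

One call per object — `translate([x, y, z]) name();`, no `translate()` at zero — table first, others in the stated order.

table();
translate([211, 1152, 0]) stool();
translate([983, 323, 0]) stool();
translate([387, 364, 714]) picture_frame();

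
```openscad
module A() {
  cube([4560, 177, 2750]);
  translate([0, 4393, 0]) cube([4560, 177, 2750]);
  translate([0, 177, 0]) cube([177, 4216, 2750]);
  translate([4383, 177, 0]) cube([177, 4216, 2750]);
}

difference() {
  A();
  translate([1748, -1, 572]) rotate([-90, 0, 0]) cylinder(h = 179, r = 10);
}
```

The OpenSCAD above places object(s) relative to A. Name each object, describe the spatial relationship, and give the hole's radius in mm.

The subtracted cylinder has r = 10 mm.

A is a house frame. The house frame has a circular hole through its front wall. The hole's radius is 10 mm.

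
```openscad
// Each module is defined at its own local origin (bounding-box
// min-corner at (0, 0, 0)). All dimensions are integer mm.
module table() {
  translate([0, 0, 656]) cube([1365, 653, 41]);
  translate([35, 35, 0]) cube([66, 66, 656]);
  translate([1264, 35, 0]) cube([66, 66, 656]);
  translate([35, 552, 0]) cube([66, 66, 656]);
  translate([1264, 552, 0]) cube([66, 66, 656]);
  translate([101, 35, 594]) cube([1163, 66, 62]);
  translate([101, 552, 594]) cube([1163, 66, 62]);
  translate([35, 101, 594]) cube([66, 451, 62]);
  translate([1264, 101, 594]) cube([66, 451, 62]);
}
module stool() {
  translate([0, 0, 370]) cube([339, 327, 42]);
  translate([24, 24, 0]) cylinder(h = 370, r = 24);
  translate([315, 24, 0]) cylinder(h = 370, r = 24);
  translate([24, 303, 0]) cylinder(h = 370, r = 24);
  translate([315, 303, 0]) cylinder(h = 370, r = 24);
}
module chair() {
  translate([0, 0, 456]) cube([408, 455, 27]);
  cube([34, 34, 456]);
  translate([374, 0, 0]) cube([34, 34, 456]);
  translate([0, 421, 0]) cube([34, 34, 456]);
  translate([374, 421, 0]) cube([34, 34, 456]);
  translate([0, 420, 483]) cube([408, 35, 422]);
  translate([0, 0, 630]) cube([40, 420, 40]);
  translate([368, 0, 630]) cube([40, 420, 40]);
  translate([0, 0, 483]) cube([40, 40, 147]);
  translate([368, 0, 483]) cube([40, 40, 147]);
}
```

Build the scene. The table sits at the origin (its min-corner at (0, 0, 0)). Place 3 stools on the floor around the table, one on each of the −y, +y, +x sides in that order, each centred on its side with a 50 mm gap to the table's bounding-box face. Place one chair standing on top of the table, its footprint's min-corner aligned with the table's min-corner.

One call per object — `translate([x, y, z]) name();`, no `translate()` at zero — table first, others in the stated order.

table();
translate([513, -377, 0]) stool();
translate([513, 703, 0]) stool();
translate([1415, 163, 0]) stool();
translate([0, 0, 697]) chair();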